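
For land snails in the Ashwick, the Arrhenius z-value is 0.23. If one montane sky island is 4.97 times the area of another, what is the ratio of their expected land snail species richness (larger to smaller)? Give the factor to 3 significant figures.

S₂/S₁ = (A₂/A₁)^z = 4.97^0.23
ln(S₂/S₁) = 0.23 × ln 4.97 = 0.23 × 1.6034 = 0.3688
S₂/S₁ = e^0.3688 ≈ 1.446

1.45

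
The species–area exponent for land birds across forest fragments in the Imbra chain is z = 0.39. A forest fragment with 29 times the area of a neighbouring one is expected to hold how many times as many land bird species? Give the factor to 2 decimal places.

S₂/S₁ = (A₂/A₁)^z = 29^0.39
ln(S₂/S₁) = 0.39 × ln 29 = 0.39 × 3.3673 = 1.3132
S₂/S₁ = e^1.3132 ≈ 3.718

3.72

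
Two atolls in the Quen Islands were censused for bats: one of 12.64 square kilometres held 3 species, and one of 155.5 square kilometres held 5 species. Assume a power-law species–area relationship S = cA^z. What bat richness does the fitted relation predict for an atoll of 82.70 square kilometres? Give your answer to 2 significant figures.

z = ln(5/3) / ln(155.5/12.64) = 0.5108 / 2.5098 = 0.2035
c = 3 / 12.64^0.2035 = 3 / 1.676 = 1.79
S₃ = 1.79 × 82.7^0.2035 = 1.79 × 2.456 ≈ 4.397

4.4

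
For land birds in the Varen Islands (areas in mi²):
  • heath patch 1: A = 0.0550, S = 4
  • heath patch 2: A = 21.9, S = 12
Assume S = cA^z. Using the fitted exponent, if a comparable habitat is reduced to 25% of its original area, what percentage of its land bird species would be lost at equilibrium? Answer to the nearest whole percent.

z = ln(12/4) / ln(21.9/0.055) = 1.0986 / 5.9869 = 0.1835
S_new/S_old = (A_new/A_old)^z = 0.25^0.1835 = exp(0.1835 × -1.3863) = 0.7754
Fraction lost = 1 − 0.7754 = 0.2246

22%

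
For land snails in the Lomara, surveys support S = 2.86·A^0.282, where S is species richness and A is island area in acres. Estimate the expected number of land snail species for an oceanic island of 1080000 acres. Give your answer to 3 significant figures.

144

S = 2.86 × 1080000^0.282
ln S = ln 2.86 + 0.282 × ln 1080000 = 1.0508 + 0.282 × 13.8925 = 4.9685
S = e^4.9685 ≈ 143.8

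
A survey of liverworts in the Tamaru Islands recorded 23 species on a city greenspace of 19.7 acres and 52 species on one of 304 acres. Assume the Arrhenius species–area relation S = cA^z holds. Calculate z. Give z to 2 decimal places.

0.30

Taking logs: ln S = ln c + z ln A, so z = (ln S₂ − ln S₁)/(ln A₂ − ln A₁).
z = ln(52/23) / ln(304/19.7) = ln(2.261) / ln(15.43) = 0.8157 / 2.7364 = 0.2981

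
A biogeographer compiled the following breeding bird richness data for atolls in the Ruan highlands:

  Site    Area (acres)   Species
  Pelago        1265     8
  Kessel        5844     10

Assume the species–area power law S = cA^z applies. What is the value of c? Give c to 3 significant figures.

z = ln(S₂/S₁) / ln(A₂/A₁) = ln(10/8) / ln(5844/1265) = 0.2231 / 1.5303 = 0.1458
c = S₁ / A₁^z = 8 / 1265^0.1458 = 8 / 2.834 = 2.823

2.82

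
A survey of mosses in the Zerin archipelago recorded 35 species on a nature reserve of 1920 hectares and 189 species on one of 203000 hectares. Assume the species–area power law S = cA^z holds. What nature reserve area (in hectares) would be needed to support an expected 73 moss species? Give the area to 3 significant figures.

14600 hectares

z = ln(189/35) / ln(203000/1920) = 1.6864 / 4.6609 = 0.3618
c = 35 / 1920^0.3618 = 35 / 15.42 = 2.27
A = (73/2.27)^(1/0.3618) ⇒ ln A = ln(32.15)/0.3618 = 9.5918
A = e^9.5918 ≈ 14644 hectares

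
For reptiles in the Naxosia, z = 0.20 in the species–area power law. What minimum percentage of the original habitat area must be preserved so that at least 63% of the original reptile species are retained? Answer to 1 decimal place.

Need (A_new/A_old)^0.2 = 0.63, so A_new/A_old = 0.63^(1/0.2) = 0.63^5
ln(A_new/A_old) = ln 0.63 / 0.2 = -0.4620 / 0.2 = -2.3102
A_new/A_old = e^-2.3102 ≈ 0.09924

9.9%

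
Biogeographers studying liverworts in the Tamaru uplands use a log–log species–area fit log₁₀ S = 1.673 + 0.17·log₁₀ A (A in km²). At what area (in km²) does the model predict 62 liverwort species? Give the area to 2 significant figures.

62 = 47.1 × A^0.17  ⇒  A^0.17 = 62/47.1 = 1.316
ln A = ln(1.316) / 0.17 = 0.2749 / 0.17 = 1.6171
A = e^1.6171 ≈ 5.039 km²

5.0 km²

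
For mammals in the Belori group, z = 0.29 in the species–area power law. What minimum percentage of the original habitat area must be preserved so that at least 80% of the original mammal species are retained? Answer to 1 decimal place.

46.3%

Need (A_new/A_old)^0.29 = 0.8, so A_new/A_old = 0.8^(1/0.29) = 0.8^3.448
ln(A_new/A_old) = ln 0.8 / 0.29 = -0.2231 / 0.29 = -0.7695
A_new/A_old = e^-0.7695 ≈ 0.4633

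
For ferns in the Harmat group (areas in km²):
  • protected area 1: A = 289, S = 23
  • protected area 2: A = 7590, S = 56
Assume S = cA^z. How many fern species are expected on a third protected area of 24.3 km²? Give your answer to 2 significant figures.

12

z = ln(56/23) / ln(7590/289) = 0.8899 / 3.2682 = 0.2723
c = 23 / 289^0.2723 = 23 / 4.678 = 4.917
S₃ = 4.917 × 24.3^0.2723 = 4.917 × 2.384 ≈ 11.72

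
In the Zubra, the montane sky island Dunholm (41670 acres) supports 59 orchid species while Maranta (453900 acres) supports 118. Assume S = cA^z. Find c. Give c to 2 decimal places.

z = ln(S₂/S₁) / ln(A₂/A₁) = ln(118/59) / ln(453900/41670) = 0.6931 / 2.3881 = 0.2903
c = S₁ / A₁^z = 59 / 41670^0.2903 = 59 / 21.92 = 2.691

2.69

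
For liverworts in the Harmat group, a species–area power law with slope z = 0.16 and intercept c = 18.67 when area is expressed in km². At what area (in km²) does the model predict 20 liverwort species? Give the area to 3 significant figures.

20 = 18.67 × A^0.16  ⇒  A^0.16 = 20/18.67 = 1.071
ln A = ln(1.071) / 0.16 = 0.0688 / 0.16 = 0.4301
A = e^0.4301 ≈ 1.537 km²

1.54 km²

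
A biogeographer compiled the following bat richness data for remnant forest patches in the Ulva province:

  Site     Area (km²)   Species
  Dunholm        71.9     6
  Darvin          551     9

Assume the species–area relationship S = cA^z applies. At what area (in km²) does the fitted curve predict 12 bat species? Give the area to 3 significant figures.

2340 km²

z = ln(9/6) / ln(551/71.9) = 0.4055 / 2.0365 = 0.1991
c = 6 / 71.9^0.1991 = 6 / 2.343 = 2.561
A = (12/2.561)^(1/0.1991) ⇒ ln A = ln(4.685)/0.1991 = 7.7566
A = e^7.7566 ≈ 2337 km²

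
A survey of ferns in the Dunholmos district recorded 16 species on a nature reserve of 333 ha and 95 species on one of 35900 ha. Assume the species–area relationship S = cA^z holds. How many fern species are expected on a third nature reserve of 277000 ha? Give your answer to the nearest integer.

z = ln(95/16) / ln(35900/333) = 1.7813 / 4.6804 = 0.3806
c = 16 / 333^0.3806 = 16 / 9.12 = 1.754
S₃ = 1.754 × 277000^0.3806 = 1.754 × 117.9 ≈ 206.8

207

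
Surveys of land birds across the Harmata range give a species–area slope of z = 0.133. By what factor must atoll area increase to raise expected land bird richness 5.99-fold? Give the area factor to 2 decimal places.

(A₂/A₁)^0.133 = 5.99, so A₂/A₁ = 5.99^(1/0.133) = 5.99^7.519
ln(A₂/A₁) = ln 5.99 / 0.133 = 1.7901 / 0.133 = 13.4593
A₂/A₁ = e^13.4593 ≈ 700349

700348.91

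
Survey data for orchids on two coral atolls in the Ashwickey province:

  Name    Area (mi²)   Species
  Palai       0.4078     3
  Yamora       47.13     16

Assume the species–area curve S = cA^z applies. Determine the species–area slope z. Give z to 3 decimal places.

0.352

Taking logs: ln S = ln c + z ln A, so z = (ln S₂ − ln S₁)/(ln A₂ − ln A₁).
z = ln(16/3) / ln(47.13/0.4078) = ln(5.333) / ln(115.6) = 1.6740 / 4.7499 = 0.3524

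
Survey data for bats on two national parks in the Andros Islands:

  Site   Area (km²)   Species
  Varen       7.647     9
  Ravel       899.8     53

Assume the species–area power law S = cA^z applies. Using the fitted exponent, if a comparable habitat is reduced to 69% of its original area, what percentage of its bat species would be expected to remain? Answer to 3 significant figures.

87.1%

z = ln(53/9) / ln(899.8/7.647) = 1.7731 / 4.7679 = 0.3719
S_new/S_old = (A_new/A_old)^z = 0.69^0.3719 = exp(0.3719 × -0.3711) = 0.8711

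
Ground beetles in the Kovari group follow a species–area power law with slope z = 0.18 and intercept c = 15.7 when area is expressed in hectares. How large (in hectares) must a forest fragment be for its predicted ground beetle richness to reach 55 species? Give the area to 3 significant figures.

55 = 15.7 × A^0.18  ⇒  A^0.18 = 55/15.7 = 3.503
ln A = ln(3.503) / 0.18 = 1.2537 / 0.18 = 6.9648
A = e^6.9648 ≈ 1059 hectares

1060 hectares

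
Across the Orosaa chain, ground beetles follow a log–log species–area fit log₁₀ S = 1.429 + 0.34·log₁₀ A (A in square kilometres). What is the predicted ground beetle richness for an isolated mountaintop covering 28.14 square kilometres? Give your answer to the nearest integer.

S = 26.85 × 28.14^0.34 = 26.85 × 3.11 ≈ 83.52

84 species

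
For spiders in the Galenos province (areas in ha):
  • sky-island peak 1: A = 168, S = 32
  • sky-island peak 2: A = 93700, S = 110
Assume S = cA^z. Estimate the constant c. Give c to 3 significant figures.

z = ln(S₂/S₁) / ln(A₂/A₁) = ln(110/32) / ln(93700/168) = 1.2347 / 6.3239 = 0.1953
c = S₁ / A₁^z = 32 / 168^0.1953 = 32 / 2.72 = 11.77

11.8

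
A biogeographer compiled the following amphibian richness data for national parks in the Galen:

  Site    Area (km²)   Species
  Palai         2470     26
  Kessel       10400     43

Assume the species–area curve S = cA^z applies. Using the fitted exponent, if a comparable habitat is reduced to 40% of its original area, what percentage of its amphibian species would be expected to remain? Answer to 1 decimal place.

z = ln(43/26) / ln(10400/2470) = 0.5031 / 1.4376 = 0.3500
S_new/S_old = (A_new/A_old)^z = 0.4^0.3500 = exp(0.3500 × -0.9163) = 0.7257

72.6%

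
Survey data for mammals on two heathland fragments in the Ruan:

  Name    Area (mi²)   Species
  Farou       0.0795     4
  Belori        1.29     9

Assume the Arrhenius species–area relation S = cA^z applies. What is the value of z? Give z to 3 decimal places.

Taking logs: ln S = ln c + z ln A, so z = (ln S₂ − ln S₁)/(ln A₂ − ln A₁).
z = ln(9/4) / ln(1.29/0.0795) = ln(2.25) / ln(16.23) = 0.8109 / 2.7866 = 0.2910

0.291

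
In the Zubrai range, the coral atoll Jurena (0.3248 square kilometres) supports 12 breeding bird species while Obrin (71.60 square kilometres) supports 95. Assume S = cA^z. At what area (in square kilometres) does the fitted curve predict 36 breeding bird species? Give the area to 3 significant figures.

5.70 square kilometres

z = ln(95/12) / ln(71.6/0.3248) = 2.0690 / 5.3956 = 0.3835
c = 12 / 0.3248^0.3835 = 12 / 0.6497 = 18.47
A = (36/18.47)^(1/0.3835) ⇒ ln A = ln(1.949)/0.3835 = 1.7405
A = e^1.7405 ≈ 5.7 square kilometres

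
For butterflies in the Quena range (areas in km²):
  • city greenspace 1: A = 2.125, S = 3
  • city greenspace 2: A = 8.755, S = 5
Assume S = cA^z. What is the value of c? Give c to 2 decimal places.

2.29

z = ln(S₂/S₁) / ln(A₂/A₁) = ln(5/3) / ln(8.755/2.125) = 0.5108 / 1.4159 = 0.3608
c = S₁ / A₁^z = 3 / 2.125^0.3608 = 3 / 1.313 = 2.286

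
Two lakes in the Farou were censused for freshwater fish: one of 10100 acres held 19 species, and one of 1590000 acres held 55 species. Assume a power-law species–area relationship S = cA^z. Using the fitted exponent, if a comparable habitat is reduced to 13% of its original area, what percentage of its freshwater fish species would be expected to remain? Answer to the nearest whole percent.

65%

z = ln(55/19) / ln(1590000/10100) = 1.0629 / 5.0590 = 0.2101
S_new/S_old = (A_new/A_old)^z = 0.13^0.2101 = exp(0.2101 × -2.0402) = 0.6514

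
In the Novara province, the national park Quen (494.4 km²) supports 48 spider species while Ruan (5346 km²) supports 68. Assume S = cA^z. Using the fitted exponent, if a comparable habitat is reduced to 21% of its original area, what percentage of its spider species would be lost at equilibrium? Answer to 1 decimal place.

z = ln(68/48) / ln(5346/494.4) = 0.3483 / 2.3808 = 0.1463
S_new/S_old = (A_new/A_old)^z = 0.21^0.1463 = exp(0.1463 × -1.5606) = 0.7959
Fraction lost = 1 − 0.7959 = 0.2041

20.4%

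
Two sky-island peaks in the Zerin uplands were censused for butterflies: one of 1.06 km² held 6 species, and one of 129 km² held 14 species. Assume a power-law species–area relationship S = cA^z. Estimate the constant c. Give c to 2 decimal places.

5.94

z = ln(S₂/S₁) / ln(A₂/A₁) = ln(14/6) / ln(129/1.06) = 0.8473 / 4.8015 = 0.1765
c = S₁ / A₁^z = 6 / 1.06^0.1765 = 6 / 1.01 = 5.939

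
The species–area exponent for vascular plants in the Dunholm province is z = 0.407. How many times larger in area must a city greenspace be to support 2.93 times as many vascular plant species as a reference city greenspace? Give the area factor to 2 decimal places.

(A₂/A₁)^0.407 = 2.93, so A₂/A₁ = 2.93^(1/0.407) = 2.93^2.457
ln(A₂/A₁) = ln 2.93 / 0.407 = 1.0750 / 0.407 = 2.6413
A₂/A₁ = e^2.6413 ≈ 14.03

14.03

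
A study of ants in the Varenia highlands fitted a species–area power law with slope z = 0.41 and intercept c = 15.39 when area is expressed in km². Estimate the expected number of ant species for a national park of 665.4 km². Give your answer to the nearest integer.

S = 15.39 × 665.4^0.41
ln S = ln 15.39 + 0.41 × ln 665.4 = 2.7337 + 0.41 × 6.5004 = 5.3989
S = e^5.3989 ≈ 221.2

221 species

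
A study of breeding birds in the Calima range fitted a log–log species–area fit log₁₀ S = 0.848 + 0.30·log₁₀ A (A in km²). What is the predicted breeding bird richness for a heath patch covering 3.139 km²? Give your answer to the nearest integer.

S = 7.047 × 3.139^0.3
ln S = ln 7.047 + 0.3 × ln 3.139 = 1.9526 + 0.3 × 1.1439 = 2.2958
S = e^2.2958 ≈ 9.932

10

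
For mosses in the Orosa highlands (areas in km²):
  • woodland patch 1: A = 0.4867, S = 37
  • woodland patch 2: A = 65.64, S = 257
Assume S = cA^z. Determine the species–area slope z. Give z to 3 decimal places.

0.395

Taking logs: ln S = ln c + z ln A, so z = (ln S₂ − ln S₁)/(ln A₂ − ln A₁).
z = ln(257/37) / ln(65.64/0.4867) = ln(6.946) / ln(134.9) = 1.9382 / 4.9043 = 0.3952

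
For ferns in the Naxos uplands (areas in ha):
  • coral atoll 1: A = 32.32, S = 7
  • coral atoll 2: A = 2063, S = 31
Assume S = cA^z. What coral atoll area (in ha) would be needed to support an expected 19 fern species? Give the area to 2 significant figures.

z = ln(31/7) / ln(2063/32.32) = 1.4881 / 4.1562 = 0.3580
c = 7 / 32.32^0.3580 = 7 / 3.471 = 2.017
A = (19/2.017)^(1/0.3580) ⇒ ln A = ln(9.421)/0.3580 = 6.2646
A = e^6.2646 ≈ 525.6 ha

530 ha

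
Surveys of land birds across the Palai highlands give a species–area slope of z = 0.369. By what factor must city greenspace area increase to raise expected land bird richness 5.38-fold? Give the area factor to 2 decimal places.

95.60

(A₂/A₁)^0.369 = 5.38, so A₂/A₁ = 5.38^(1/0.369) = 5.38^2.71
ln(A₂/A₁) = ln 5.38 / 0.369 = 1.6827 / 0.369 = 4.5601
A₂/A₁ = e^4.5601 ≈ 95.6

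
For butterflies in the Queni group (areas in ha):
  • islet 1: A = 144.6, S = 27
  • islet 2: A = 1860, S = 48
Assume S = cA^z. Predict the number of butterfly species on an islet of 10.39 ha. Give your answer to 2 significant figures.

z = ln(48/27) / ln(1860/144.6) = 0.5754 / 2.5544 = 0.2252
c = 27 / 144.6^0.2252 = 27 / 3.066 = 8.806
S₃ = 8.806 × 10.39^0.2252 = 8.806 × 1.694 ≈ 14.92

15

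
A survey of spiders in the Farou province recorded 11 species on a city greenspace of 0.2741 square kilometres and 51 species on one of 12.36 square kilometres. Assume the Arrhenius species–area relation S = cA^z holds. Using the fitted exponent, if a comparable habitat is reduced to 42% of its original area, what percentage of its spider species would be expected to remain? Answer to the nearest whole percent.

71%

z = ln(51/11) / ln(12.36/0.2741) = 1.5339 / 3.8087 = 0.4027
S_new/S_old = (A_new/A_old)^z = 0.42^0.4027 = exp(0.4027 × -0.8675) = 0.7051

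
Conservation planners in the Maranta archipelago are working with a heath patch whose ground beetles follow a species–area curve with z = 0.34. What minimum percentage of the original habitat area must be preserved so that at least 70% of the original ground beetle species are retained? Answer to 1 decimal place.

Need (A_new/A_old)^0.34 = 0.7, so A_new/A_old = 0.7^(1/0.34) = 0.7^2.941
ln(A_new/A_old) = ln 0.7 / 0.34 = -0.3567 / 0.34 = -1.0490
A_new/A_old = e^-1.0490 ≈ 0.3503

35.0%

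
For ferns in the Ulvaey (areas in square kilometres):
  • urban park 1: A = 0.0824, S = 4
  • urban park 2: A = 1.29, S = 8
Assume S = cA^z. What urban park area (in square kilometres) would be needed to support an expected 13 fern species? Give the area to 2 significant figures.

z = ln(8/4) / ln(1.29/0.0824) = 0.6931 / 2.7508 = 0.2520
c = 4 / 0.0824^0.2520 = 4 / 0.5331 = 7.503
A = (13/7.503)^(1/0.2520) ⇒ ln A = ln(1.733)/0.2520 = 2.1814
A = e^2.1814 ≈ 8.859 square kilometres

8.9 square kilometres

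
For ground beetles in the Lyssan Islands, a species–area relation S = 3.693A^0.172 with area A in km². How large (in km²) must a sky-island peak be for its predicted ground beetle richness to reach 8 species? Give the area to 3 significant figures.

89.5 km²

8 = 3.693 × A^0.172  ⇒  A^0.172 = 8/3.693 = 2.166
ln A = ln(2.166) / 0.172 = 0.7730 / 0.172 = 4.4942
A = e^4.4942 ≈ 89.5 km²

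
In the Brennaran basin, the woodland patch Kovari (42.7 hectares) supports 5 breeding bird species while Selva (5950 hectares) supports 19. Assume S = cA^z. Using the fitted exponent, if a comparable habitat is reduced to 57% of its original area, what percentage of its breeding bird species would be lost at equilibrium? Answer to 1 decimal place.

14.1%

z = ln(19/5) / ln(5950/42.7) = 1.3350 / 4.9369 = 0.2704
S_new/S_old = (A_new/A_old)^z = 0.57^0.2704 = exp(0.2704 × -0.5621) = 0.859
Fraction lost = 1 − 0.859 = 0.141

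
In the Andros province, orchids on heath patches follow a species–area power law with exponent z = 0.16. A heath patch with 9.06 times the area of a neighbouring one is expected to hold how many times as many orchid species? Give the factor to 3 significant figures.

1.42

S₂/S₁ = (A₂/A₁)^z = 9.06^0.16
ln(S₂/S₁) = 0.16 × ln 9.06 = 0.16 × 2.2039 = 0.3526
S₂/S₁ = e^0.3526 ≈ 1.423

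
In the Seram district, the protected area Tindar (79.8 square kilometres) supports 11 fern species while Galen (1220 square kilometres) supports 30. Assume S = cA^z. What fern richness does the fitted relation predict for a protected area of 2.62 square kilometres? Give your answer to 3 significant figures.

z = ln(30/11) / ln(1220/79.8) = 1.0033 / 2.7271 = 0.3679
c = 11 / 79.8^0.3679 = 11 / 5.009 = 2.196
S₃ = 2.196 × 2.62^0.3679 = 2.196 × 1.425 ≈ 3.13

3.13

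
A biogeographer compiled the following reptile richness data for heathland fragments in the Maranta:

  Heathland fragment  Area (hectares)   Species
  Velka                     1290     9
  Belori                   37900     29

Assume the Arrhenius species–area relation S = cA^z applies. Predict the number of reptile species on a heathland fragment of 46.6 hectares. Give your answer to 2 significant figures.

z = ln(29/9) / ln(37900/1290) = 1.1701 / 3.3803 = 0.3461
c = 9 / 1290^0.3461 = 9 / 11.93 = 0.7543
S₃ = 0.7543 × 46.6^0.3461 = 0.7543 × 3.78 ≈ 2.851

2.9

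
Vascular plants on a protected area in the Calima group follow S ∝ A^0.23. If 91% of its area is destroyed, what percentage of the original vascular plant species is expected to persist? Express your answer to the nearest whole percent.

S_new/S_old = (A_new/A_old)^z = 0.09^0.23
= exp(0.23 × ln 0.09) = exp(0.23 × -2.4079) = exp(-0.5538) ≈ 0.5747

57%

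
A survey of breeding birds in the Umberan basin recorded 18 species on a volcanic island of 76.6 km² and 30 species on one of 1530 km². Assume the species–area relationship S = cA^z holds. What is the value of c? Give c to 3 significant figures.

z = ln(S₂/S₁) / ln(A₂/A₁) = ln(30/18) / ln(1530/76.6) = 0.5108 / 2.9944 = 0.1706
c = S₁ / A₁^z = 18 / 76.6^0.1706 = 18 / 2.096 = 8.587

8.59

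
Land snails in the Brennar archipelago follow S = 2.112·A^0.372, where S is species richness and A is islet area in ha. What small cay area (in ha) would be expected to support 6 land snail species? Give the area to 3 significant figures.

16.6 ha

6 = 2.112 × A^0.372  ⇒  A^0.372 = 6/2.112 = 2.841
ln A = ln(2.841) / 0.372 = 1.0441 / 0.372 = 2.8068
A = e^2.8068 ≈ 16.56 ha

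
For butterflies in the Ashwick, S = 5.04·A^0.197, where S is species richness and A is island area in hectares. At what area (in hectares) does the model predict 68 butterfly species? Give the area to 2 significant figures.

550000 hectares

68 = 5.04 × A^0.197  ⇒  A^0.197 = 68/5.04 = 13.49
ln A = ln(13.49) / 0.197 = 2.6021 / 0.197 = 13.2086
A = e^13.2086 ≈ 545053 hectares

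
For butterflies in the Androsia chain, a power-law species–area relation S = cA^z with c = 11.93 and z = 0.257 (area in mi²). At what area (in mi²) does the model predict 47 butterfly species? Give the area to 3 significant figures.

47 = 11.93 × A^0.257  ⇒  A^0.257 = 47/11.93 = 3.94
ln A = ln(3.94) / 0.257 = 1.3711 / 0.257 = 5.3350
A = e^5.3350 ≈ 207.5 mi²

207 mi²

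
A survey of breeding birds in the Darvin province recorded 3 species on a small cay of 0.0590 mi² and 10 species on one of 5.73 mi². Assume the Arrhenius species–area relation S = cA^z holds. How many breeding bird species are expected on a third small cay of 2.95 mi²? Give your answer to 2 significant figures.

z = ln(10/3) / ln(5.73/0.059) = 1.2040 / 4.5759 = 0.2631
c = 3 / 0.059^0.2631 = 3 / 0.4749 = 6.317
S₃ = 6.317 × 2.95^0.2631 = 6.317 × 1.329 ≈ 8.397

8.4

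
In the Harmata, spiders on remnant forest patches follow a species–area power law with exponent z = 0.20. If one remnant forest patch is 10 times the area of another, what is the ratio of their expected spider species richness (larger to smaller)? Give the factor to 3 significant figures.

1.58

S₂/S₁ = (A₂/A₁)^z = 10^0.2
ln(S₂/S₁) = 0.2 × ln 10 = 0.2 × 2.3026 = 0.4605
S₂/S₁ = e^0.4605 ≈ 1.585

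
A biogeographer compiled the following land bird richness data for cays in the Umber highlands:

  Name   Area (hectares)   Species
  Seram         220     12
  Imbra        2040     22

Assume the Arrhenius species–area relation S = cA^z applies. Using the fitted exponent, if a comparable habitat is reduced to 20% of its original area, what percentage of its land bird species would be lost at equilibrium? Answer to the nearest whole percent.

z = ln(22/12) / ln(2040/220) = 0.6061 / 2.2271 = 0.2722
S_new/S_old = (A_new/A_old)^z = 0.2^0.2722 = exp(0.2722 × -1.6094) = 0.6453
Fraction lost = 1 − 0.6453 = 0.3547

35%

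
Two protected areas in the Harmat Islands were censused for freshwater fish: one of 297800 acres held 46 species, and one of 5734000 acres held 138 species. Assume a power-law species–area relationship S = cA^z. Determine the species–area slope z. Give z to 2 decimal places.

Taking logs: ln S = ln c + z ln A, so z = (ln S₂ − ln S₁)/(ln A₂ − ln A₁).
z = ln(138/46) / ln(5734000/297800) = ln(3) / ln(19.25) = 1.0986 / 2.9577 = 0.3714

0.37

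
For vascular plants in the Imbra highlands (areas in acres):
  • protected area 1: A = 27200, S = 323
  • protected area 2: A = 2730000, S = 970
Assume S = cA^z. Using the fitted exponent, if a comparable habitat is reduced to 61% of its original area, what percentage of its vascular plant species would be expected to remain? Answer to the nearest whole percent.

z = ln(970/323) / ln(2730000/27200) = 1.0996 / 4.6088 = 0.2386
S_new/S_old = (A_new/A_old)^z = 0.61^0.2386 = exp(0.2386 × -0.4943) = 0.8888

89%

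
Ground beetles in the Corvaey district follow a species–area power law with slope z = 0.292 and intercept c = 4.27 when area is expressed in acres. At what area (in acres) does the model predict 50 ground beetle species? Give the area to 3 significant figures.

50 = 4.27 × A^0.292  ⇒  A^0.292 = 50/4.27 = 11.71
ln A = ln(11.71) / 0.292 = 2.4604 / 0.292 = 8.4261
A = e^8.4261 ≈ 4564 acres

4560 acres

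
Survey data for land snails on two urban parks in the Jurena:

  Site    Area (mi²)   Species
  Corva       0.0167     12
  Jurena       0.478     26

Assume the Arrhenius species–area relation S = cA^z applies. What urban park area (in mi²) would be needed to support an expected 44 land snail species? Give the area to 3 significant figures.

4.68 mi²

z = ln(26/12) / ln(0.478/0.0167) = 0.7732 / 3.3542 = 0.2305
c = 12 / 0.0167^0.2305 = 12 / 0.3893 = 30.82
A = (44/30.82)^(1/0.2305) ⇒ ln A = ln(1.428)/0.2305 = 1.5441
A = e^1.5441 ≈ 4.684 mi²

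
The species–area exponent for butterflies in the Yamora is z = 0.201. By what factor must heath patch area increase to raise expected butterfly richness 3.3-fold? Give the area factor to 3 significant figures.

(A₂/A₁)^0.201 = 3.3, so A₂/A₁ = 3.3^(1/0.201) = 3.3^4.975
ln(A₂/A₁) = ln 3.3 / 0.201 = 1.1939 / 0.201 = 5.9399
A₂/A₁ = e^5.9399 ≈ 379.9

380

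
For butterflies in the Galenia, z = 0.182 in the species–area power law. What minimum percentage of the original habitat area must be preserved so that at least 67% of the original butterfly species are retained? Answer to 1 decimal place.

11.1%

Need (A_new/A_old)^0.182 = 0.67, so A_new/A_old = 0.67^(1/0.182) = 0.67^5.495
ln(A_new/A_old) = ln 0.67 / 0.182 = -0.4005 / 0.182 = -2.2004
A_new/A_old = e^-2.2004 ≈ 0.1108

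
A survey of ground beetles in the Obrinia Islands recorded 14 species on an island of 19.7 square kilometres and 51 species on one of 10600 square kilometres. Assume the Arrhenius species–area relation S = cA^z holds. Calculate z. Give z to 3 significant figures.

Taking logs: ln S = ln c + z ln A, so z = (ln S₂ − ln S₁)/(ln A₂ − ln A₁).
z = ln(51/14) / ln(10600/19.7) = ln(3.643) / ln(538.1) = 1.2928 / 6.2880 = 0.2056

0.206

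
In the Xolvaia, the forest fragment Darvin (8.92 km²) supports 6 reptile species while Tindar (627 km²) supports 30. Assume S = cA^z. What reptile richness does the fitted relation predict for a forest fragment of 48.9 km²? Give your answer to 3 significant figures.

11.4

z = ln(30/6) / ln(627/8.92) = 1.6094 / 4.2527 = 0.3785
c = 6 / 8.92^0.3785 = 6 / 2.289 = 2.621
S₃ = 2.621 × 48.9^0.3785 = 2.621 × 4.358 ≈ 11.42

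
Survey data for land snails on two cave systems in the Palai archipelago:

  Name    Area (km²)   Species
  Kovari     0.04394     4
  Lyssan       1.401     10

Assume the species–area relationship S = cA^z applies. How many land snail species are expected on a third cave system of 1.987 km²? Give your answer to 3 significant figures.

z = ln(10/4) / ln(1.401/0.04394) = 0.9163 / 3.4621 = 0.2647
c = 4 / 0.04394^0.2647 = 4 / 0.4373 = 9.146
S₃ = 9.146 × 1.987^0.2647 = 9.146 × 1.199 ≈ 10.97

11.0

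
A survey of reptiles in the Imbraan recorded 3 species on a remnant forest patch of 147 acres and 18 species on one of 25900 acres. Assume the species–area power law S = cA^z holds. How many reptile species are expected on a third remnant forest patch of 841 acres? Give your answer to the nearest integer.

z = ln(18/3) / ln(25900/147) = 1.7918 / 5.1716 = 0.3465
c = 3 / 147^0.3465 = 3 / 5.635 = 0.5324
S₃ = 0.5324 × 841^0.3465 = 0.5324 × 10.31 ≈ 5.49

5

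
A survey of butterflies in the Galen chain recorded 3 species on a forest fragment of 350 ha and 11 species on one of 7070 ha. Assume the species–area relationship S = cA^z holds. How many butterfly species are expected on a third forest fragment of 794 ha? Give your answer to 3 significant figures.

z = ln(11/3) / ln(7070/350) = 1.2993 / 3.0057 = 0.4323
c = 3 / 350^0.4323 = 3 / 12.58 = 0.2384
S₃ = 0.2384 × 794^0.4323 = 0.2384 × 17.93 ≈ 4.275

4.27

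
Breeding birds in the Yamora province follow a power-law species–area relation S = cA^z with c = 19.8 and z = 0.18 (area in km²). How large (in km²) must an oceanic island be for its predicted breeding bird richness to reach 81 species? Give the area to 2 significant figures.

2500 km²

81 = 19.8 × A^0.18  ⇒  A^0.18 = 81/19.8 = 4.091
ln A = ln(4.091) / 0.18 = 1.4088 / 0.18 = 7.8265
A = e^7.8265 ≈ 2506 km²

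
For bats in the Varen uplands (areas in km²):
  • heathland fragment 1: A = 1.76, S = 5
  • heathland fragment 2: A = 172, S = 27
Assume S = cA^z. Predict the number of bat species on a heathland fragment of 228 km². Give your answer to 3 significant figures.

30.0

z = ln(27/5) / ln(172/1.76) = 1.6864 / 4.5822 = 0.3680
c = 5 / 1.76^0.3680 = 5 / 1.231 = 4.061
S₃ = 4.061 × 228^0.3680 = 4.061 × 7.376 ≈ 29.95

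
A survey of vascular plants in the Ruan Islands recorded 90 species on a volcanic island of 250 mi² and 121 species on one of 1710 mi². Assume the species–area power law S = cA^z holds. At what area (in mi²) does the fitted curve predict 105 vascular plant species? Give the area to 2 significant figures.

680 mi²

z = ln(121/90) / ln(1710/250) = 0.2960 / 1.9228 = 0.1539
c = 90 / 250^0.1539 = 90 / 2.339 = 38.47
A = (105/38.47)^(1/0.1539) ⇒ ln A = ln(2.729)/0.1539 = 6.5229
A = e^6.5229 ≈ 680.5 mi²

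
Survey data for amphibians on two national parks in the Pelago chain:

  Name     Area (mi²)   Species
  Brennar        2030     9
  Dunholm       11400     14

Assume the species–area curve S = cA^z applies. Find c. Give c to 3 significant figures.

z = ln(S₂/S₁) / ln(A₂/A₁) = ln(14/9) / ln(11400/2030) = 0.4418 / 1.7256 = 0.2560
c = S₁ / A₁^z = 9 / 2030^0.2560 = 9 / 7.029 = 1.28

1.28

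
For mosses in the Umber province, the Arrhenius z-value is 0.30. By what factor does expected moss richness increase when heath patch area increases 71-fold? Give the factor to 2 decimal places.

3.59

S₂/S₁ = (A₂/A₁)^z = 71^0.3
ln(S₂/S₁) = 0.3 × ln 71 = 0.3 × 4.2627 = 1.2788
S₂/S₁ = e^1.2788 ≈ 3.592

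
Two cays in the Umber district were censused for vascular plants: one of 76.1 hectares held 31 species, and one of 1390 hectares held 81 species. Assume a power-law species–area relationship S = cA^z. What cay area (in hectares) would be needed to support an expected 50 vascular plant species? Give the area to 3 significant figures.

z = ln(81/31) / ln(1390/76.1) = 0.9605 / 2.9050 = 0.3306
c = 31 / 76.1^0.3306 = 31 / 4.188 = 7.402
A = (50/7.402)^(1/0.3306) ⇒ ln A = ln(6.755)/0.3306 = 5.7779
A = e^5.7779 ≈ 323.1 hectares

323 hectares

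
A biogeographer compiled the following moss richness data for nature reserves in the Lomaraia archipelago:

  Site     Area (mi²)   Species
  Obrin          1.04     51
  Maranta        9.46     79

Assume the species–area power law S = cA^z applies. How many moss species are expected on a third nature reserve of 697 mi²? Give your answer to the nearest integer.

185

z = ln(79/51) / ln(9.46/1.04) = 0.4376 / 2.2079 = 0.1982
c = 51 / 1.04^0.1982 = 51 / 1.008 = 50.61
S₃ = 50.61 × 697^0.1982 = 50.61 × 3.661 ≈ 185.2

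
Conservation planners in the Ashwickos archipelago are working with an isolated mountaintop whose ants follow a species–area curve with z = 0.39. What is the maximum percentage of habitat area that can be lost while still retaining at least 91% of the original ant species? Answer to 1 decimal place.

21.5%

Need (A_new/A_old)^0.39 = 0.91, so A_new/A_old = 0.91^(1/0.39) = 0.91^2.564
ln(A_new/A_old) = ln 0.91 / 0.39 = -0.0943 / 0.39 = -0.2418
A_new/A_old = e^-0.2418 ≈ 0.7852
Fraction that can be lost = 1 − 0.7852 = 0.2148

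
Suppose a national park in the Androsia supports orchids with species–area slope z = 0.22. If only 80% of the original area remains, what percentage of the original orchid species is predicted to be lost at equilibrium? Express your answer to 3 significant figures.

S_new/S_old = (A_new/A_old)^z = 0.8^0.22
= exp(0.22 × ln 0.8) = exp(0.22 × -0.2231) = exp(-0.0491) ≈ 0.9521
Fraction lost = 1 − 0.9521 = 0.04791

4.79%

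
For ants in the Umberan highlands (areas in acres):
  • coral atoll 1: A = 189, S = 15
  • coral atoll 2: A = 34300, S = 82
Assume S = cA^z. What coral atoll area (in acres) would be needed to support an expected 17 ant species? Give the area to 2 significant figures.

280 acres

z = ln(82/15) / ln(34300/189) = 1.6987 / 5.2012 = 0.3266
c = 15 / 189^0.3266 = 15 / 5.54 = 2.708
A = (17/2.708)^(1/0.3266) ⇒ ln A = ln(6.278)/0.3266 = 5.6250
A = e^5.6250 ≈ 277.3 acres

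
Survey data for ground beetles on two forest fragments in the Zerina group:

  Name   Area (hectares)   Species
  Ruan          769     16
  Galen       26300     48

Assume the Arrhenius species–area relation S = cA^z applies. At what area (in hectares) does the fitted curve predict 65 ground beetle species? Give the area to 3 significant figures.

z = ln(48/16) / ln(26300/769) = 1.0986 / 3.5322 = 0.3110
c = 16 / 769^0.3110 = 16 / 7.899 = 2.025
A = (65/2.025)^(1/0.3110) ⇒ ln A = ln(32.09)/0.3110 = 11.1521
A = e^11.1521 ≈ 69712 hectares

69700 hectares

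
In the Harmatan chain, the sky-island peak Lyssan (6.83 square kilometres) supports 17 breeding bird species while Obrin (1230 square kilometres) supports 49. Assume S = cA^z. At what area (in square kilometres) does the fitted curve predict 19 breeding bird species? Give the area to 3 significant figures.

z = ln(49/17) / ln(1230/6.83) = 1.0586 / 5.1934 = 0.2038
c = 17 / 6.83^0.2038 = 17 / 1.479 = 11.49
A = (19/11.49)^(1/0.2038) ⇒ ln A = ln(1.653)/0.2038 = 2.4670
A = e^2.4670 ≈ 11.79 square kilometres

11.8 square kilometres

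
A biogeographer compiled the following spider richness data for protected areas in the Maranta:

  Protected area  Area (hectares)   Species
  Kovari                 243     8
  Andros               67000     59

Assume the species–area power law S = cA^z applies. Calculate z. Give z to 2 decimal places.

0.36

Taking logs: ln S = ln c + z ln A, so z = (ln S₂ − ln S₁)/(ln A₂ − ln A₁).
z = ln(59/8) / ln(67000/243) = ln(7.375) / ln(275.7) = 1.9981 / 5.6194 = 0.3556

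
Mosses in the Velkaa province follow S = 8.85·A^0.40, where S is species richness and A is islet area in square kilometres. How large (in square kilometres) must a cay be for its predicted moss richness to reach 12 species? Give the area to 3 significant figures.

12 = 8.85 × A^0.4  ⇒  A^0.4 = 12/8.85 = 1.356
ln A = ln(1.356) / 0.4 = 0.3045 / 0.4 = 0.7612
A = e^0.7612 ≈ 2.141 square kilometres

2.14 square kilometres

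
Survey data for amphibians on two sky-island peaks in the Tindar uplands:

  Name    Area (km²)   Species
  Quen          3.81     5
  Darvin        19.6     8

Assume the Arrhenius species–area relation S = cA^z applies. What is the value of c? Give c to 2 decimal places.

3.41

z = ln(S₂/S₁) / ln(A₂/A₁) = ln(8/5) / ln(19.6/3.81) = 0.4700 / 1.6379 = 0.2870
c = S₁ / A₁^z = 5 / 3.81^0.2870 = 5 / 1.468 = 3.406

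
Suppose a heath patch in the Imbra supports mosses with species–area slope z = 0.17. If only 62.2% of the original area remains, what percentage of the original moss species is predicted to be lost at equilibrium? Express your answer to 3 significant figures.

7.75%

S_new/S_old = (A_new/A_old)^z = 0.622^0.17
= exp(0.17 × ln 0.622) = exp(0.17 × -0.4748) = exp(-0.0807) ≈ 0.9225
Fraction lost = 1 − 0.9225 = 0.07755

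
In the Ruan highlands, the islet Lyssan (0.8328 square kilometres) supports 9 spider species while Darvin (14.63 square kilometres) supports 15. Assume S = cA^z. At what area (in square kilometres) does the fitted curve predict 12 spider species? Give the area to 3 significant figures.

4.18 square kilometres

z = ln(15/9) / ln(14.63/0.8328) = 0.5108 / 2.8660 = 0.1782
c = 9 / 0.8328^0.1782 = 9 / 0.9679 = 9.298
A = (12/9.298)^(1/0.1782) ⇒ ln A = ln(1.291)/0.1782 = 1.4311
A = e^1.4311 ≈ 4.183 square kilometres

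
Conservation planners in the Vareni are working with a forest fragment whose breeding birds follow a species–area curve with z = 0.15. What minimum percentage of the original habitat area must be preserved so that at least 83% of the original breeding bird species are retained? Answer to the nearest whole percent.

Need (A_new/A_old)^0.15 = 0.83, so A_new/A_old = 0.83^(1/0.15) = 0.83^6.667
ln(A_new/A_old) = ln 0.83 / 0.15 = -0.1863 / 0.15 = -1.2422
A_new/A_old = e^-1.2422 ≈ 0.2887

29%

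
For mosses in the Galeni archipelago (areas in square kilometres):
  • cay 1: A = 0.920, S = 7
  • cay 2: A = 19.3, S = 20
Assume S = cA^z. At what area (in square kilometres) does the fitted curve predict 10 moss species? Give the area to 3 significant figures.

2.59 square kilometres

z = ln(20/7) / ln(19.3/0.92) = 1.0498 / 3.0435 = 0.3449
c = 7 / 0.92^0.3449 = 7 / 0.9716 = 7.204
A = (10/7.204)^(1/0.3449) ⇒ ln A = ln(1.388)/0.3449 = 0.9506
A = e^0.9506 ≈ 2.587 square kilometres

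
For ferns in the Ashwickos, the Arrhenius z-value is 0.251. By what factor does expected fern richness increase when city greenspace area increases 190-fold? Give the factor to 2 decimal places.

S₂/S₁ = (A₂/A₁)^z = 190^0.251
ln(S₂/S₁) = 0.251 × ln 190 = 0.251 × 5.2470 = 1.3170
S₂/S₁ = e^1.3170 ≈ 3.732

3.73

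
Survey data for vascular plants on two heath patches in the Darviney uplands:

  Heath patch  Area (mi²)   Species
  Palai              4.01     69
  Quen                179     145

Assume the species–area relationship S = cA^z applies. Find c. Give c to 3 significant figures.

z = ln(S₂/S₁) / ln(A₂/A₁) = ln(145/69) / ln(179/4.01) = 0.7426 / 3.7986 = 0.1955
c = S₁ / A₁^z = 69 / 4.01^0.1955 = 69 / 1.312 = 52.59

52.6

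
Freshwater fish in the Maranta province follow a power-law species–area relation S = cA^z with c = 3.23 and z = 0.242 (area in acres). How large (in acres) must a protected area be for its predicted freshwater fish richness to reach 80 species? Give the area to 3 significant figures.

80 = 3.23 × A^0.242  ⇒  A^0.242 = 80/3.23 = 24.77
ln A = ln(24.77) / 0.242 = 3.2095 / 0.242 = 13.2626
A = e^13.2626 ≈ 575262 acres

575000 acres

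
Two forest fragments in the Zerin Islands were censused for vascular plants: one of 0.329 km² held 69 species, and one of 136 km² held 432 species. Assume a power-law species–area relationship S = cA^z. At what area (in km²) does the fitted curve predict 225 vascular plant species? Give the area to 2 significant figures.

z = ln(432/69) / ln(136/0.329) = 1.8343 / 6.0244 = 0.3045
c = 69 / 0.329^0.3045 = 69 / 0.7128 = 96.8
A = (225/96.8)^(1/0.3045) ⇒ ln A = ln(2.324)/0.3045 = 2.7703
A = e^2.7703 ≈ 15.96 km²

16 km²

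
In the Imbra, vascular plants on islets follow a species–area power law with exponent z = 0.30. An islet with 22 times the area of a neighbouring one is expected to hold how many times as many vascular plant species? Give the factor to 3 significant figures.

2.53

S₂/S₁ = (A₂/A₁)^z = 22^0.3
ln(S₂/S₁) = 0.3 × ln 22 = 0.3 × 3.0910 = 0.9273
S₂/S₁ = e^0.9273 ≈ 2.528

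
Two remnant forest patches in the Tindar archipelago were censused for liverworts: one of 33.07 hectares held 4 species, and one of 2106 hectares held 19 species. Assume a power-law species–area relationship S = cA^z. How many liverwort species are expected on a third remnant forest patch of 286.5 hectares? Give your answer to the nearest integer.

z = ln(19/4) / ln(2106/33.07) = 1.5581 / 4.1539 = 0.3751
c = 4 / 33.07^0.3751 = 4 / 3.715 = 1.077
S₃ = 1.077 × 286.5^0.3751 = 1.077 × 8.35 ≈ 8.991

9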